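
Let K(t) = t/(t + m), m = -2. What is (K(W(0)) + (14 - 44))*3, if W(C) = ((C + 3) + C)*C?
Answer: -90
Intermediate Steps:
W(C) = C*(3 + 2*C) (W(C) = ((3 + C) + C)*C = (3 + 2*C)*C = C*(3 + 2*C))
K(t) = t/(-2 + t) (K(t) = t/(t - 2) = t/(-2 + t))
(K(W(0)) + (14 - 44))*3 = ((0*(3 + 2*0))/(-2 + 0*(3 + 2*0)) + (14 - 44))*3 = ((0*(3 + 0))/(-2 + 0*(3 + 0)) - 30)*3 = ((0*3)/(-2 + 0*3) - 30)*3 = (0/(-2 + 0) - 30)*3 = (0/(-2) - 30)*3 = (0*(-½) - 30)*3 = (0 - 30)*3 = -30*3 = -90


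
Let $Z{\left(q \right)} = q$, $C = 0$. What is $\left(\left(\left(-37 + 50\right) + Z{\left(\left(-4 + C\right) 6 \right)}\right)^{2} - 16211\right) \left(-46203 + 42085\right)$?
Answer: $66258620$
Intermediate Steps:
$\left(\left(\left(-37 + 50\right) + Z{\left(\left(-4 + C\right) 6 \right)}\right)^{2} - 16211\right) \left(-46203 + 42085\right) = \left(\left(\left(-37 + 50\right) + \left(-4 + 0\right) 6\right)^{2} - 16211\right) \left(-46203 + 42085\right) = \left(\left(13 - 24\right)^{2} - 16211\right) \left(-4118\right) = \left(\left(-11\right)^{2} - 16211\right) \left(-4118\right) = \left(121 - 16211\right) \left(-4118\right) = \left(-16090\right) \left(-4118\right) = 66258620$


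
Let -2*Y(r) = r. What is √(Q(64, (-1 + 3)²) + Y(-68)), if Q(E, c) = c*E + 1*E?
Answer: √354 ≈ 18.815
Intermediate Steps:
Q(E, c) = E + E*c (Q(E, c) = E*c + E = E + E*c)
Y(r) = -r/2
√(Q(64, (-1 + 3)²) + Y(-68)) = √(64*(1 + (-1 + 3)²) - ½*(-68)) = √(64*(1 + 2²) + 34) = √(64*(1 + 4) + 34) = √(64*5 + 34) = √(320 + 34) = √354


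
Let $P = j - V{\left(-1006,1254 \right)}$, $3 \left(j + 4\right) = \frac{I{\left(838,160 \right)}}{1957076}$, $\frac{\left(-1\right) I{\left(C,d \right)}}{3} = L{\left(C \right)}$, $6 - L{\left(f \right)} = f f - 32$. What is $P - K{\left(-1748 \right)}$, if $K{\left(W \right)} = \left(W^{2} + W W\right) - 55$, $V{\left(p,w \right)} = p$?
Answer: $- \frac{5978818880535}{978538} \approx -6.11 \cdot 10^{6}$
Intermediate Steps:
$L{\left(f \right)} = 38 - f^{2}$ ($L{\left(f \right)} = 6 - \left(f f - 32\right) = 6 - \left(f^{2} - 32\right) = 6 - \left(-32 + f^{2}\right) = 38 - f^{2}$)
$I{\left(C,d \right)} = -114 + 3 C^{2}$ ($I{\left(C,d \right)} = - 3 \left(38 - C^{2}\right) = -114 + 3 C^{2}$)
$j = - \frac{3563049}{978538}$ ($j = -4 + \frac{\left(-114 + 3 \cdot 838^{2}\right) \frac{1}{1957076}}{3} = -4 + \frac{\left(-114 + 3 \cdot 702244\right) \frac{1}{1957076}}{3} = -4 + \frac{\left(-114 + 2106732\right) \frac{1}{1957076}}{3} = -4 + \frac{2106618 \cdot \frac{1}{1957076}}{3} = -4 + \frac{1}{3} \cdot \frac{1053309}{978538} = -4 + \frac{351103}{978538} = - \frac{3563049}{978538} \approx -3.6412$)
$K{\left(W \right)} = -55 + 2 W^{2}$ ($K{\left(W \right)} = \left(W^{2} + W^{2}\right) - 55 = 2 W^{2} - 55 = -55 + 2 W^{2}$)
$P = \frac{980846179}{978538}$ ($P = - \frac{3563049}{978538} - -1006 = - \frac{3563049}{978538} + 1006 = \frac{980846179}{978538} \approx 1002.4$)
$P - K{\left(-1748 \right)} = \frac{980846179}{978538} - \left(-55 + 2 \left(-1748\right)^{2}\right) = \frac{980846179}{978538} - \left(-55 + 2 \cdot 3055504\right) = \frac{980846179}{978538} - \left(-55 + 6111008\right) = \frac{980846179}{978538} - 6110953 = - \frac{5978818880535}{978538}$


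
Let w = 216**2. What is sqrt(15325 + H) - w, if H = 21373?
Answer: -46656 + sqrt(36698) ≈ -46464.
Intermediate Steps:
w = 46656
sqrt(15325 + H) - w = sqrt(15325 + 21373) - 1*46656 = sqrt(36698) - 46656 = -46656 + sqrt(36698)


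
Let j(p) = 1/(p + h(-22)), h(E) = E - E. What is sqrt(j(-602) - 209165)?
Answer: I*sqrt(75802233262)/602 ≈ 457.35*I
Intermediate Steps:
h(E) = 0
j(p) = 1/p (j(p) = 1/(p + 0) = 1/p)
sqrt(j(-602) - 209165) = sqrt(1/(-602) - 209165) = sqrt(-1/602 - 209165) = sqrt(-125917331/602) = I*sqrt(75802233262)/602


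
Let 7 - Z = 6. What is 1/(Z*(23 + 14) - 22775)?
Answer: -1/22738 ≈ -4.3979e-5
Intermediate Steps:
Z = 1 (Z = 7 - 1*6 = 7 - 6 = 1)
1/(Z*(23 + 14) - 22775) = 1/(1*(23 + 14) - 22775) = 1/(1*37 - 22775) = 1/(37 - 22775) = 1/(-22738) = -1/22738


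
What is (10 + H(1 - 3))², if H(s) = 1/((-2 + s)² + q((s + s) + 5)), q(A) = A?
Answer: 29241/289 ≈ 101.18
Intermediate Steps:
H(s) = 1/(5 + (-2 + s)² + 2*s) (H(s) = 1/((-2 + s)² + ((s + s) + 5)) = 1/((-2 + s)² + (2*s + 5)) = 1/((-2 + s)² + (5 + 2*s)) = 1/(5 + (-2 + s)² + 2*s))
(10 + H(1 - 3))² = (10 + 1/(9 + (1 - 3)² - 2*(1 - 3)))² = (10 + 1/(9 + (-2)² - 2*(-2)))² = (10 + 1/(9 + 4 + 4))² = (10 + 1/17)² = (171/17)² = 29241/289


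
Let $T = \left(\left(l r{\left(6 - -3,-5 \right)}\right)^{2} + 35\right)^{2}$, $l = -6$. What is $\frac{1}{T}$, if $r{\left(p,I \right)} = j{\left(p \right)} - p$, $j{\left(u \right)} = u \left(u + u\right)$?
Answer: $\frac{1}{710242732081} \approx 1.408 \cdot 10^{-12}$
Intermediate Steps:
$j{\left(u \right)} = 2 u^{2}$ ($j{\left(u \right)} = u 2 u = 2 u^{2}$)
$r{\left(p,I \right)} = - p + 2 p^{2}$ ($r{\left(p,I \right)} = 2 p^{2} - p = - p + 2 p^{2}$)
$T = 710242732081$ ($T = \left(\left(- 6 \left(6 - -3\right) \left(-1 + 2 \left(6 - -3\right)\right)\right)^{2} + 35\right)^{2} = \left(\left(- 6 \left(6 + 3\right) \left(-1 + 2 \left(6 + 3\right)\right)\right)^{2} + 35\right)^{2} = \left(\left(- 6 \cdot 9 \left(-1 + 2 \cdot 9\right)\right)^{2} + 35\right)^{2} = \left(\left(- 6 \cdot 9 \left(-1 + 18\right)\right)^{2} + 35\right)^{2} = \left(\left(- 6 \cdot 9 \cdot 17\right)^{2} + 35\right)^{2} = \left(\left(\left(-6\right) 153\right)^{2} + 35\right)^{2} = \left(\left(-918\right)^{2} + 35\right)^{2} = \left(842724 + 35\right)^{2} = 842759^{2} = 710242732081$)
$\frac{1}{T} = \frac{1}{710242732081}$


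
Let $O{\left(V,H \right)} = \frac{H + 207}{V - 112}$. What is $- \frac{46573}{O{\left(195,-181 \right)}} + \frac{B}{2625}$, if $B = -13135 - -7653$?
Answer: $- \frac{10147234907}{68250} \approx -1.4868 \cdot 10^{5}$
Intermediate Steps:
$O{\left(V,H \right)} = \frac{207 + H}{-112 + V}$
$B = -5482$ ($B = -13135 + 7653 = -5482$)
$- \frac{46573}{O{\left(195,-181 \right)}} + \frac{B}{2625} = - \frac{46573}{\frac{1}{-112 + 195} \left(207 - 181\right)} - \frac{5482}{2625} = - \frac{46573}{\frac{1}{83} \cdot 26} - \frac{5482}{2625} = - \frac{46573}{\frac{26}{83}} - \frac{5482}{2625} = \left(-46573\right) \frac{83}{26} - \frac{5482}{2625} = - \frac{3865559}{26} - \frac{5482}{2625} = - \frac{10147234907}{68250}$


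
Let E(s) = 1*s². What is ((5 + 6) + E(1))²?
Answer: 144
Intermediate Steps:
E(s) = s²
((5 + 6) + E(1))² = ((5 + 6) + 1²)² = (11 + 1)² = 12² = 144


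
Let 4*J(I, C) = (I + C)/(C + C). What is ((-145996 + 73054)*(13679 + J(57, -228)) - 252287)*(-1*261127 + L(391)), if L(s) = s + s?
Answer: 4157325352923085/16 ≈ 2.5983e+14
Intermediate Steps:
L(s) = 2*s
J(I, C) = (C + I)/(8*C) (J(I, C) = ((I + C)/(C + C))/4 = ((C + I)/((2*C)))/4 = ((C + I)*(1/(2*C)))/4 = ((C + I)/(2*C))/4 = (C + I)/(8*C))
((-145996 + 73054)*(13679 + J(57, -228)) - 252287)*(-1*261127 + L(391)) = ((-145996 + 73054)*(13679 + (⅛)*(-228 + 57)/(-228)) - 252287)*(-1*261127 + 2*391) = (-72942*(13679 + (⅛)*(-1/228)*(-171)) - 252287)*(-261127 + 782) = (-72942*(13679 + 3/32) - 252287)*(-260345) = (-72942*437731/32 - 252287)*(-260345) = (-15964487301/16 - 252287)*(-260345) = -15968523893/16*(-260345) = 4157325352923085/16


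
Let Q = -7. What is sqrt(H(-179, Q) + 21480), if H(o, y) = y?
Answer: sqrt(21473) ≈ 146.54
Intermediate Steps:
sqrt(H(-179, Q) + 21480) = sqrt(-7 + 21480) = sqrt(21473)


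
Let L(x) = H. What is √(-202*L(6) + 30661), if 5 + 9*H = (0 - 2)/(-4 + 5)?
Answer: √277363/3 ≈ 175.55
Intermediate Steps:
H = -7/9 (H = -5/9 + ((0 - 2)/(-4 + 5))/9 = -5/9 + (-2/1)/9 = -5/9 + (-2*1)/9 = -5/9 + (⅑)*(-2) = -5/9 - 2/9 = -7/9 ≈ -0.77778)
L(x) = -7/9
√(-202*L(6) + 30661) = √(-202*(-7/9) + 30661) = √(1414/9 + 30661) = √(277363/9) = √277363/3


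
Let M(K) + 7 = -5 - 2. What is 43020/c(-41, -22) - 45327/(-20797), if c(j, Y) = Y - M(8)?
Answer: -223581081/41594 ≈ -5375.3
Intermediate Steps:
M(K) = -14 (M(K) = -7 + (-5 - 2) = -7 - 7 = -14)
c(j, Y) = 14 + Y (c(j, Y) = Y - 1*(-14) = Y + 14 = 14 + Y)
43020/c(-41, -22) - 45327/(-20797) = 43020/(14 - 22) - 45327/(-20797) = 43020/(-8) - 45327*(-1/20797) = 43020*(-1/8) + 45327/20797 = -10755/2 + 45327/20797 = -223581081/41594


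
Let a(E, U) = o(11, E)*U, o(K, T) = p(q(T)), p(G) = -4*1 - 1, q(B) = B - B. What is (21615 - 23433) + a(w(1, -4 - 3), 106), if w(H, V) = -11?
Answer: -2348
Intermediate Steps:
q(B) = 0
p(G) = -5 (p(G) = -4 - 1 = -5)
o(K, T) = -5
a(E, U) = -5*U
(21615 - 23433) + a(w(1, -4 - 3), 106) = (21615 - 23433) - 5*106 = -1818 - 530 = -2348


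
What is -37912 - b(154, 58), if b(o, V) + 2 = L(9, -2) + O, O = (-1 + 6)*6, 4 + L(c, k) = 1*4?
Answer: -37940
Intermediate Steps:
L(c, k) = 0 (L(c, k) = -4 + 1*4 = -4 + 4 = 0)
O = 30 (O = 5*6 = 30)
b(o, V) = 28 (b(o, V) = -2 + (0 + 30) = -2 + 30 = 28)
-37912 - b(154, 58) = -37912 - 1*28 = -37912 - 28 = -37940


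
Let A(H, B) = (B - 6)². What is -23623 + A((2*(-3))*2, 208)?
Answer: 17181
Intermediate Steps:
A(H, B) = (-6 + B)²
-23623 + A((2*(-3))*2, 208) = -23623 + (-6 + 208)² = -23623 + 202² = -23623 + 40804 = 17181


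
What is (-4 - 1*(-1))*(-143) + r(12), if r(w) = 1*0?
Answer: 429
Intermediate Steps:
r(w) = 0
(-4 - 1*(-1))*(-143) + r(12) = (-4 - 1*(-1))*(-143) + 0 = (-4 + 1)*(-143) + 0 = -3*(-143) + 0 = 429 + 0 = 429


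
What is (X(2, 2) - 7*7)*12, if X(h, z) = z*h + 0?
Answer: -540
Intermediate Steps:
X(h, z) = h*z (X(h, z) = h*z + 0 = h*z)
(X(2, 2) - 7*7)*12 = (2*2 - 7*7)*12 = (4 - 49)*12 = -45*12 = -540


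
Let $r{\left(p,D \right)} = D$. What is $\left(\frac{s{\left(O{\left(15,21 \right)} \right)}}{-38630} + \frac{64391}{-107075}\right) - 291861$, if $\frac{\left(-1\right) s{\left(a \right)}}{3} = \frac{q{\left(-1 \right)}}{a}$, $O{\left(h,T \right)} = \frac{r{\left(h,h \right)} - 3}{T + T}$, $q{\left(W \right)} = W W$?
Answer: $- \frac{482891702636917}{1654522900} \approx -2.9186 \cdot 10^{5}$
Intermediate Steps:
$q{\left(W \right)} = W^{2}$
$O{\left(h,T \right)} = \frac{-3 + h}{2 T}$ ($O{\left(h,T \right)} = \frac{h - 3}{T + T} = \frac{-3 + h}{2 T}$)
$s{\left(a \right)} = - \frac{3}{a}$ ($s{\left(a \right)} = - 3 \frac{\left(-1\right)^{2}}{a} = - 3 \cdot 1 \frac{1}{a} = - \frac{3}{a}$)
$\left(\frac{s{\left(O{\left(15,21 \right)} \right)}}{-38630} + \frac{64391}{-107075}\right) - 291861 = \left(\frac{\left(-3\right) \frac{1}{\frac{1}{2} \cdot \frac{1}{21} \left(-3 + 15\right)}}{-38630} + \frac{64391}{-107075}\right) - 291861 = \left(- \frac{3}{\frac{1}{2} \cdot \frac{1}{21} \cdot 12} \left(- \frac{1}{38630}\right) + 64391 \left(- \frac{1}{107075}\right)\right) - 291861 = \left(- \frac{3}{\frac{2}{7}} \left(- \frac{1}{38630}\right) - \frac{64391}{107075}\right) - 291861 = \left(\left(-3\right) \frac{7}{2} \left(- \frac{1}{38630}\right) - \frac{64391}{107075}\right) - 291861 = \left(\left(- \frac{21}{2}\right) \left(- \frac{1}{38630}\right) - \frac{64391}{107075}\right) - 291861 = \left(\frac{21}{77260} - \frac{64391}{107075}\right) - 291861 = - \frac{994520017}{1654522900} - 291861 = - \frac{482891702636917}{1654522900}$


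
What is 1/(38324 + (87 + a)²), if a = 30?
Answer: 1/52013 ≈ 1.9226e-5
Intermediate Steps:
1/(38324 + (87 + a)²) = 1/(38324 + (87 + 30)²) = 1/(38324 + 117²) = 1/(38324 + 13689) = 1/52013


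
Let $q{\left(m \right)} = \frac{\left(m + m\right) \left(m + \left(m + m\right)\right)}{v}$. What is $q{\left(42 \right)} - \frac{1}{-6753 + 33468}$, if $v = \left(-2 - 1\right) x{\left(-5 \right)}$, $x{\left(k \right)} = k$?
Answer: $\frac{18850103}{26715} \approx 705.6$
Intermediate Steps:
$v = 15$ ($v = \left(-2 - 1\right) \left(-5\right) = \left(-3\right) \left(-5\right) = 15$)
$q{\left(m \right)} = \frac{2 m^{2}}{5}$ ($q{\left(m \right)} = \frac{\left(m + m\right) \left(m + \left(m + m\right)\right)}{15} = 2 m \left(m + 2 m\right) \frac{1}{15} = 2 m 3 m \frac{1}{15} = 6 m^{2} \cdot \frac{1}{15} = \frac{2 m^{2}}{5}$)
$q{\left(42 \right)} - \frac{1}{-6753 + 33468} = \frac{2 \cdot 42^{2}}{5} - \frac{1}{-6753 + 33468} = \frac{2}{5} \cdot 1764 - \frac{1}{26715} = \frac{3528}{5} - \frac{1}{26715} = \frac{18850103}{26715}$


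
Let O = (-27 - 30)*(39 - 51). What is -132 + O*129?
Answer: 88104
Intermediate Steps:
O = 684 (O = -57*(-12) = 684)
-132 + O*129 = -132 + 684*129 = -132 + 88236 = 88104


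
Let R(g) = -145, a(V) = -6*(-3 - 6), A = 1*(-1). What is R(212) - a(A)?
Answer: -199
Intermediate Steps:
A = -1
a(V) = 54 (a(V) = -6*(-9) = 54)
R(212) - a(A) = -145 - 1*54 = -145 - 54 = -199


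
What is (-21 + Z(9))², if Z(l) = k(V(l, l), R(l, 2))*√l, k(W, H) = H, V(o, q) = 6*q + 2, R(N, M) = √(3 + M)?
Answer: 486 - 126*√5 ≈ 204.26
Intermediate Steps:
V(o, q) = 2 + 6*q
Z(l) = √5*√l (Z(l) = √(3 + 2)*√l = √5*√l)
(-21 + Z(9))² = (-21 + √5*√9)² = (-21 + √5*3)² = (-21 + 3*√5)²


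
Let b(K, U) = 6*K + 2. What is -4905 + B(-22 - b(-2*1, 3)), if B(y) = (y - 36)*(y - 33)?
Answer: -2745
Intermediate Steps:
b(K, U) = 2 + 6*K
B(y) = (-36 + y)*(-33 + y)
-4905 + B(-22 - b(-2*1, 3)) = -4905 + (1188 + (-22 - (2 + 6*(-2*1)))² - 69*(-22 - (2 + 6*(-2*1)))) = -4905 + (1188 + (-22 - (2 + 6*(-2)))² - 69*(-22 - (2 + 6*(-2)))) = -4905 + (1188 + (-22 - (2 - 12))² - 69*(-22 - (2 - 12))) = -4905 + (1188 + (-22 - 1*(-10))² - 69*(-22 - 1*(-10))) = -4905 + (1188 + (-22 + 10)² - 69*(-22 + 10)) = -4905 + (1188 + (-12)² - 69*(-12)) = -4905 + (1188 + 144 + 828) = -4905 + 2160 = -2745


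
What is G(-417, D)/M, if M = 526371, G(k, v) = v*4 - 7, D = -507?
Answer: -2035/526371 ≈ -0.0038661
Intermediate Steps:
G(k, v) = -7 + 4*v (G(k, v) = 4*v - 7 = -7 + 4*v)
G(-417, D)/M = (-7 + 4*(-507))/526371 = (-7 - 2028)*(1/526371) = -2035*1/526371 = -2035/526371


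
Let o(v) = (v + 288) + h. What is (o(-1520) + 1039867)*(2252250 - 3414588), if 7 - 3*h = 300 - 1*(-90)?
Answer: -1207096536812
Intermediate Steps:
h = -383/3 (h = 7/3 - (300 - 1*(-90))/3 = 7/3 - (300 + 90)/3 = 7/3 - ⅓*390 = 7/3 - 130 = -383/3 ≈ -127.67)
o(v) = 481/3 + v (o(v) = (v + 288) - 383/3 = (288 + v) - 383/3 = 481/3 + v)
(o(-1520) + 1039867)*(2252250 - 3414588) = ((481/3 - 1520) + 1039867)*(2252250 - 3414588) = (-4079/3 + 1039867)*(-1162338) = (3115522/3)*(-1162338) = -1207096536812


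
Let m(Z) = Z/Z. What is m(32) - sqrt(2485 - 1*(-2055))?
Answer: 1 - 2*sqrt(1135) ≈ -66.380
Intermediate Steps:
m(Z) = 1
m(32) - sqrt(2485 - 1*(-2055)) = 1 - sqrt(2485 - 1*(-2055)) = 1 - sqrt(2485 + 2055) = 1 - sqrt(4540) = 1 - 2*sqrt(1135)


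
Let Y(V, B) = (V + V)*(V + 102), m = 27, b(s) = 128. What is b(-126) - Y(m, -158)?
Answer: -6838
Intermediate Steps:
Y(V, B) = 2*V*(102 + V) (Y(V, B) = (2*V)*(102 + V) = 2*V*(102 + V))
b(-126) - Y(m, -158) = 128 - 2*27*(102 + 27) = 128 - 2*27*129 = 128 - 1*6966 = 128 - 6966 = -6838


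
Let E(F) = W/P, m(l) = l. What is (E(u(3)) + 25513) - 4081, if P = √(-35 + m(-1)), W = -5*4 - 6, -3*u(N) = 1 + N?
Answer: 21432 + 13*I/3 ≈ 21432.0 + 4.3333*I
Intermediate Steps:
u(N) = -⅓ - N/3 (u(N) = -(1 + N)/3 = -⅓ - N/3)
W = -26 (W = -20 - 6 = -26)
P = 6*I (P = √(-35 - 1) = √(-36) = 6*I ≈ 6.0*I)
E(F) = 13*I/3 (E(F) = -26*(-I/6) = -(-13)*I/3 = 13*I/3)
(E(u(3)) + 25513) - 4081 = (13*I/3 + 25513) - 4081 = (25513 + 13*I/3) - 4081 = 21432 + 13*I/3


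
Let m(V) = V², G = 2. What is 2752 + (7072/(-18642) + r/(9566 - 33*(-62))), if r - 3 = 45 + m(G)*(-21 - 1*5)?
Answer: 5727353498/2081451 ≈ 2751.6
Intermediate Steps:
r = -56 (r = 3 + (45 + 2²*(-21 - 1*5)) = 3 + (45 + 4*(-21 - 5)) = 3 + (45 + 4*(-26)) = 3 + (45 - 104) = 3 - 59 = -56)
2752 + (7072/(-18642) + r/(9566 - 33*(-62))) = 2752 + (7072/(-18642) - 56/(9566 - 33*(-62))) = 2752 + (7072*(-1/18642) - 56/(9566 - 1*(-2046))) = 2752 + (-272/717 - 56/(9566 + 2046)) = 2752 + (-272/717 - 56/11612) = 2752 + (-272/717 - 56*1/11612) = 2752 + (-272/717 - 14/2903) = 2752 - 799654/2081451 = 5727353498/2081451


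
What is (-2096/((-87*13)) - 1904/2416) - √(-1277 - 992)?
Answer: 181907/170781 - I*√2269 ≈ 1.0651 - 47.634*I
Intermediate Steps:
(-2096/((-87*13)) - 1904/2416) - √(-1277 - 992) = (-2096/(-1131) - 1904*1/2416) - √(-2269) = (-2096*(-1/1131) - 119/151) - I*√2269 = (2096/1131 - 119/151) - I*√2269 = 181907/170781 - I*√2269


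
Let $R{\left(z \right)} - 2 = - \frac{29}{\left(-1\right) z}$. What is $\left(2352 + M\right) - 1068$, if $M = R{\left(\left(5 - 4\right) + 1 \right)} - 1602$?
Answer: $- \frac{603}{2} \approx -301.5$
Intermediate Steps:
$R{\left(z \right)} = 2 + \frac{29}{z}$ ($R{\left(z \right)} = 2 - \frac{29}{\left(-1\right) z} = 2 - 29 \left(- \frac{1}{z}\right) = 2 + \frac{29}{z}$)
$M = - \frac{3171}{2}$ ($M = \left(2 + \frac{29}{\left(5 - 4\right) + 1}\right) - 1602 = \left(2 + \frac{29}{1 + 1}\right) - 1602 = \left(2 + \frac{29}{2}\right) - 1602 = \frac{33}{2} - 1602 = - \frac{3171}{2} \approx -1585.5$)
$\left(2352 + M\right) - 1068 = \left(2352 - \frac{3171}{2}\right) - 1068 = \frac{1533}{2} - 1068 = - \frac{603}{2}$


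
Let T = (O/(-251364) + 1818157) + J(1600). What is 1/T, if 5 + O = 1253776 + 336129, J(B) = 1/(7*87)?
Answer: 4252241/7731214851011 ≈ 5.5001e-7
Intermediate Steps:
J(B) = 1/609
O = 1589900 (O = -5 + (1253776 + 336129) = -5 + 1589905 = 1589900)
T = 7731214851011/4252241 (T = (1589900/(-251364) + 1818157) + 1/609 = (1589900*(-1/251364) + 1818157) + 1/609 = (-397475/62841 + 1818157) + 1/609 = 114254406562/62841 + 1/609 = 7731214851011/4252241 ≈ 1.8182e+6)
1/T = 1/(7731214851011/4252241) = 4252241/7731214851011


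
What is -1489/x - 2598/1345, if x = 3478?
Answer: -11038549/4677910 ≈ -2.3597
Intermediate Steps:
-1489/x - 2598/1345 = -1489/3478 - 2598/1345 = -11038549/4677910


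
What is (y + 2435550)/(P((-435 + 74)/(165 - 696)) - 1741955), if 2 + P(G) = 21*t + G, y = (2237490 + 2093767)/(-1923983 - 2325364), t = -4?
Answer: -1831860217562961/1310248484071090 ≈ -1.3981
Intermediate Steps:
y = -4331257/4249347 (y = 4331257/(-4249347) = 4331257*(-1/4249347) = -4331257/4249347 ≈ -1.0193)
P(G) = -86 + G (P(G) = -2 + (21*(-4) + G) = -2 + (-84 + G) = -86 + G)
(y + 2435550)/(P((-435 + 74)/(165 - 696)) - 1741955) = (-4331257/4249347 + 2435550)/((-86 + (-435 + 74)/(165 - 696)) - 1741955) = 10349492754593/(4249347*((-86 - 361/(-531)) - 1741955)) = 10349492754593/(4249347*((-86 - 361*(-1/531)) - 1741955)) = 10349492754593/(4249347*((-86 + 361/531) - 1741955)) = 10349492754593/(4249347*(-45305/531 - 1741955)) = 10349492754593/(4249347*(-925023410/531)) = (10349492754593/4249347)*(-531/925023410) = -1831860217562961/1310248484071090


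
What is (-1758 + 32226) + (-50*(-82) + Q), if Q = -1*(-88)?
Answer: 34656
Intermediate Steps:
Q = 88
(-1758 + 32226) + (-50*(-82) + Q) = (-1758 + 32226) + (-50*(-82) + 88) = 30468 + (4100 + 88) = 30468 + 4188 = 34656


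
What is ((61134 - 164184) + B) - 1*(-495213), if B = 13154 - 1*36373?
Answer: 368944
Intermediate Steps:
B = -23219 (B = 13154 - 36373 = -23219)
((61134 - 164184) + B) - 1*(-495213) = ((61134 - 164184) - 23219) - 1*(-495213) = (-103050 - 23219) + 495213 = -126269 + 495213 = 368944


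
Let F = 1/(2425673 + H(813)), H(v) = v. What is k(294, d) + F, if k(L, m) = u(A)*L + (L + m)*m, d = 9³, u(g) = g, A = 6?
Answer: 1813873506067/2426486 ≈ 7.4753e+5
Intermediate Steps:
d = 729
k(L, m) = 6*L + m*(L + m) (k(L, m) = 6*L + (L + m)*m = 6*L + m*(L + m))
F = 1/2426486 (F = 1/(2425673 + 813) = 1/2426486 ≈ 4.1212e-7)
k(294, d) + F = (729² + 6*294 + 294*729) + 1/2426486 = (531441 + 1764 + 214326) + 1/2426486 = 747531 + 1/2426486 = 1813873506067/2426486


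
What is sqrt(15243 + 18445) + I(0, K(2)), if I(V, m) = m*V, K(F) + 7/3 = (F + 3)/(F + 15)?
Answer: 2*sqrt(8422) ≈ 183.54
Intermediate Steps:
K(F) = -7/3 + (3 + F)/(15 + F) (K(F) = -7/3 + (F + 3)/(F + 15) = -7/3 + (3 + F)/(15 + F))
I(V, m) = V*m
sqrt(15243 + 18445) + I(0, K(2)) = sqrt(15243 + 18445) + 0*(4*(-24 - 1*2)/(3*(15 + 2))) = sqrt(33688) + 0*((4/3)*(-24 - 2)/17) = 2*sqrt(8422) + 0*((4/3)*(1/17)*(-26)) = 2*sqrt(8422) + 0*(-104/51) = 2*sqrt(8422) + 0 = 2*sqrt(8422)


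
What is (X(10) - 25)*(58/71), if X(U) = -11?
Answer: -2088/71 ≈ -29.408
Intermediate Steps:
(X(10) - 25)*(58/71) = (-11 - 25)*(58/71) = -2088/71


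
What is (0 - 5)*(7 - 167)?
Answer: 800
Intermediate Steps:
(0 - 5)*(7 - 167) = -5*(-160) = 800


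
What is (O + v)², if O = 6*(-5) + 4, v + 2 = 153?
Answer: 15625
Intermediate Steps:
v = 151 (v = -2 + 153 = 151)
O = -26 (O = -30 + 4 = -26)
(O + v)² = (-26 + 151)² = 125² = 15625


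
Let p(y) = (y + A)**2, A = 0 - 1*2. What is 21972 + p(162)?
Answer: 47572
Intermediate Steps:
A = -2 (A = 0 - 2 = -2)
p(y) = (-2 + y)**2 (p(y) = (y - 2)**2 = (-2 + y)**2)
21972 + p(162) = 21972 + (-2 + 162)**2 = 21972 + 160**2 = 21972 + 25600 = 47572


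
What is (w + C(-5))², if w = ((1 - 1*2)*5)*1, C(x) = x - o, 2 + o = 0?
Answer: 64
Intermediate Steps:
o = -2 (o = -2 + 0 = -2)
C(x) = 2 + x (C(x) = x - 1*(-2) = x + 2 = 2 + x)
w = -5 (w = ((1 - 2)*5)*1 = -1*5*1 = -5*1 = -5)
(w + C(-5))² = (-5 + (2 - 5))² = (-5 - 3)² = (-8)² = 64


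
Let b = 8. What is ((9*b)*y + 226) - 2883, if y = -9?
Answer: -3305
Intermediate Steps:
((9*b)*y + 226) - 2883 = ((9*8)*(-9) + 226) - 2883 = (72*(-9) + 226) - 2883 = (-648 + 226) - 2883 = -422 - 2883 = -3305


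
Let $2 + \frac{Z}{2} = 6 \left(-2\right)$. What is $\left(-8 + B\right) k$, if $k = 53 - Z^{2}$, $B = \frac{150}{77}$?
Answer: $\frac{340646}{77} \approx 4424.0$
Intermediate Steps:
$Z = -28$ ($Z = -4 + 2 \cdot 6 \left(-2\right) = -4 + 2 \left(-12\right) = -4 - 24 = -28$)
$B = \frac{150}{77}$ ($B = 150 \cdot \frac{1}{77} = \frac{150}{77} \approx 1.9481$)
$k = -731$ ($k = 53 - \left(-28\right)^{2} = 53 - 784 = -731$)
$\left(-8 + B\right) k = \left(-8 + \frac{150}{77}\right) \left(-731\right) = \left(- \frac{466}{77}\right) \left(-731\right) = \frac{340646}{77}$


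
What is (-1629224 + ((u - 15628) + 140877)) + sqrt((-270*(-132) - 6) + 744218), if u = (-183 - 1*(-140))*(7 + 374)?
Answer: -1520358 + 2*sqrt(194963) ≈ -1.5195e+6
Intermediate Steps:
u = -16383 (u = (-183 + 140)*381 = -43*381 = -16383)
(-1629224 + ((u - 15628) + 140877)) + sqrt((-270*(-132) - 6) + 744218) = (-1629224 + ((-16383 - 15628) + 140877)) + sqrt((-270*(-132) - 6) + 744218) = (-1629224 + (-32011 + 140877)) + sqrt((35640 - 6) + 744218) = (-1629224 + 108866) + sqrt(35634 + 744218) = -1520358 + sqrt(779852) = -1520358 + 2*sqrt(194963)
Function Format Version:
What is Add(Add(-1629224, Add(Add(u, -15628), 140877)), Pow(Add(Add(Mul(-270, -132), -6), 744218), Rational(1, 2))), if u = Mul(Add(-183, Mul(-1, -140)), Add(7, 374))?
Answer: Add(-1520358, Mul(2, Pow(194963, Rational(1, 2)))) ≈ -1.5195e+6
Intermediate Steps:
u = -16383 (u = Mul(Add(-183, 140), 381) = Mul(-43, 381) = -16383)
Add(Add(-1629224, Add(Add(u, -15628), 140877)), Pow(Add(Add(Mul(-270, -132), -6), 744218), Rational(1, 2))) = Add(Add(-1629224, Add(Add(-16383, -15628), 140877)), Pow(Add(Add(Mul(-270, -132), -6), 744218), Rational(1, 2))) = Add(Add(-1629224, Add(-32011, 140877)), Pow(Add(Add(35640, -6), 744218), Rational(1, 2))) = Add(Add(-1629224, 108866), Pow(Add(35634, 744218), Rational(1, 2))) = Add(-1520358, Pow(779852, Rational(1, 2))) = Add(-1520358, Mul(2, Pow(194963, Rational(1, 2))))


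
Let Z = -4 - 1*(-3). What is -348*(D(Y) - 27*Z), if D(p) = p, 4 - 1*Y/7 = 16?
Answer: 19836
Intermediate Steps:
Y = -84 (Y = 28 - 7*16 = 28 - 112 = -84)
Z = -1 (Z = -4 + 3 = -1)
-348*(D(Y) - 27*Z) = -348*(-84 - 27*(-1)) = -348*(-84 + 27) = -348*(-57) = 19836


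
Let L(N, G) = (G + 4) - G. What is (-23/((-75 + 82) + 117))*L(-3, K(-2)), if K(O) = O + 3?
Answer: -23/31 ≈ -0.74194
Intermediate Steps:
K(O) = 3 + O
L(N, G) = 4 (L(N, G) = (4 + G) - G = 4)
(-23/((-75 + 82) + 117))*L(-3, K(-2)) = -23/((-75 + 82) + 117)*4 = -23/(7 + 117)*4 = -23/124*4 = -23/31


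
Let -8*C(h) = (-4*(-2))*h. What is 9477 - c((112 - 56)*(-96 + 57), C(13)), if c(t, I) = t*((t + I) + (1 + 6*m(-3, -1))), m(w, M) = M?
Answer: -4799691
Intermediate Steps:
C(h) = -h (C(h) = -(-4*(-2))*h/8 = -h)
c(t, I) = t*(-5 + I + t) (c(t, I) = t*((t + I) + (1 + 6*(-1))) = t*((I + t) + (1 - 6)) = t*((I + t) - 5) = t*(-5 + I + t))
9477 - c((112 - 56)*(-96 + 57), C(13)) = 9477 - (112 - 56)*(-96 + 57)*(-5 - 1*13 + (112 - 56)*(-96 + 57)) = 9477 - 56*(-39)*(-5 - 13 + 56*(-39)) = 9477 - (-2184)*(-5 - 13 - 2184) = 9477 - (-2184)*(-2202) = 9477 - 1*4809168 = 9477 - 4809168 = -4799691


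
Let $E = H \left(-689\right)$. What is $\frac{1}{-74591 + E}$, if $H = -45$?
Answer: $- \frac{1}{43586} \approx -2.2943 \cdot 10^{-5}$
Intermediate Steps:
$E = 31005$ ($E = \left(-45\right) \left(-689\right) = 31005$)
$\frac{1}{-74591 + E} = \frac{1}{-74591 + 31005} = \frac{1}{-43586} = - \frac{1}{43586}$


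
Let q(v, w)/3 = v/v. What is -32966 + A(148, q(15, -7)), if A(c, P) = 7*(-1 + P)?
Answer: -32952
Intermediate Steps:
q(v, w) = 3 (q(v, w) = 3*(v/v) = 3*1 = 3)
A(c, P) = -7 + 7*P
-32966 + A(148, q(15, -7)) = -32966 + (-7 + 7*3) = -32966 + (-7 + 21) = -32966 + 14 = -32952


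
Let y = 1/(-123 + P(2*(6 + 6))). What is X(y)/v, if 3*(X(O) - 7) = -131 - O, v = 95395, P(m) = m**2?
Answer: -49831/129641805 ≈ -0.00038437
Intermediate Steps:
y = 1/453 (y = 1/(-123 + (2*(6 + 6))**2) = 1/(-123 + (2*12)**2) = 1/(-123 + 24**2) = 1/(-123 + 576) = 1/453 ≈ 0.0022075)
X(O) = -110/3 - O/3 (X(O) = 7 + (-131 - O)/3 = 7 + (-131/3 - O/3) = -110/3 - O/3)
X(y)/v = (-110/3 - 1/3*1/453)/95395 = (-110/3 - 1/1359)*(1/95395) = -49831/1359*1/95395 = -49831/129641805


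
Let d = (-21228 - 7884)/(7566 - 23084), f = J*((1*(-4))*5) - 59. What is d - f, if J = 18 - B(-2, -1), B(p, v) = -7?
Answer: 4351837/7759 ≈ 560.88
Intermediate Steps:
J = 25 (J = 18 - 1*(-7) = 18 + 7 = 25)
f = -559 (f = 25*((1*(-4))*5) - 59 = 25*(-4*5) - 59 = 25*(-20) - 59 = -500 - 59 = -559)
d = 14556/7759 (d = -29112/(-15518) = -29112*(-1/15518) = 14556/7759 ≈ 1.8760)
d - f = 14556/7759 - 1*(-559) = 14556/7759 + 559 = 4351837/7759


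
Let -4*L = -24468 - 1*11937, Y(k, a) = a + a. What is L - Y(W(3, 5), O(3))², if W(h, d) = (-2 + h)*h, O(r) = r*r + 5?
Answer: 33269/4 ≈ 8317.3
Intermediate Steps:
O(r) = 5 + r² (O(r) = r² + 5 = 5 + r²)
W(h, d) = h*(-2 + h)
Y(k, a) = 2*a
L = 36405/4 (L = -(-24468 - 1*11937)/4 = -(-24468 - 11937)/4 = -¼*(-36405) = 36405/4 ≈ 9101.3)
L - Y(W(3, 5), O(3))² = 36405/4 - (2*(5 + 3²))² = 36405/4 - (2*(5 + 9))² = 36405/4 - (2*14)² = 36405/4 - 1*28² = 36405/4 - 1*784 = 36405/4 - 784 = 33269/4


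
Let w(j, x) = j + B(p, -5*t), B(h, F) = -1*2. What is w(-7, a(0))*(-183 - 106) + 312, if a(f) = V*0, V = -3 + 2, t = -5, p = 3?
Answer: 2913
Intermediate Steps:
V = -1
B(h, F) = -2
a(f) = 0 (a(f) = -1*0 = 0)
w(j, x) = -2 + j (w(j, x) = j - 2 = -2 + j)
w(-7, a(0))*(-183 - 106) + 312 = (-2 - 7)*(-183 - 106) + 312 = -9*(-289) + 312 = 2601 + 312 = 2913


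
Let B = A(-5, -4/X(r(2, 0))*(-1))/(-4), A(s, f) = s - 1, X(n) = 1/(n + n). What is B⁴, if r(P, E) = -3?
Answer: 81/16 ≈ 5.0625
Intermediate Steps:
X(n) = 1/(2*n)
A(s, f) = -1 + s
B = 3/2 (B = (-1 - 5)/(-4) = -6*(-¼) = 3/2 ≈ 1.5000)
B⁴ = (3/2)⁴ = 81/16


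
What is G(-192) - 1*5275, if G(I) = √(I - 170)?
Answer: -5275 + I*√362 ≈ -5275.0 + 19.026*I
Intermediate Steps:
G(I) = √(-170 + I)
G(-192) - 1*5275 = √(-170 - 192) - 1*5275 = √(-362) - 5275 = I*√362 - 5275 = -5275 + I*√362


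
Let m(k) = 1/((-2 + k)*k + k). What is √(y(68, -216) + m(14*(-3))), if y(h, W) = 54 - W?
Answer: √880643526/1806 ≈ 16.432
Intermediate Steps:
m(k) = 1/(k + k*(-2 + k)) (m(k) = 1/(k*(-2 + k) + k) = 1/(k + k*(-2 + k)))
√(y(68, -216) + m(14*(-3))) = √((54 - 1*(-216)) + 1/(((14*(-3)))*(-1 + 14*(-3)))) = √((54 + 216) + 1/((-42)*(-1 - 42))) = √(270 - 1/42/(-43)) = √(270 - 1/42*(-1/43)) = √(270 + 1/1806) = √(487621/1806) = √880643526/1806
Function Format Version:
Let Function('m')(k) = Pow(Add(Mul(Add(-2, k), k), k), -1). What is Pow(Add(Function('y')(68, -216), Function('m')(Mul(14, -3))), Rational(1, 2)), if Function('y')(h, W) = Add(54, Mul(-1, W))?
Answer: Mul(Rational(1, 1806), Pow(880643526, Rational(1, 2))) ≈ 16.432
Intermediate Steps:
Function('m')(k) = Pow(Add(k, Mul(k, Add(-2, k))), -1) (Function('m')(k) = Pow(Add(Mul(k, Add(-2, k)), k), -1) = Pow(Add(k, Mul(k, Add(-2, k))), -1))
Pow(Add(Function('y')(68, -216), Function('m')(Mul(14, -3))), Rational(1, 2)) = Pow(Add(Add(54, Mul(-1, -216)), Mul(Pow(Mul(14, -3), -1), Pow(Add(-1, Mul(14, -3)), -1))), Rational(1, 2)) = Pow(Add(Add(54, 216), Mul(Pow(-42, -1), Pow(Add(-1, -42), -1))), Rational(1, 2)) = Pow(Add(270, Mul(Rational(-1, 42), Pow(-43, -1))), Rational(1, 2)) = Pow(Add(270, Mul(Rational(-1, 42), Rational(-1, 43))), Rational(1, 2)) = Pow(Add(270, Rational(1, 1806)), Rational(1, 2)) = Pow(Rational(487621, 1806), Rational(1, 2)) = Mul(Rational(1, 1806), Pow(880643526, Rational(1, 2)))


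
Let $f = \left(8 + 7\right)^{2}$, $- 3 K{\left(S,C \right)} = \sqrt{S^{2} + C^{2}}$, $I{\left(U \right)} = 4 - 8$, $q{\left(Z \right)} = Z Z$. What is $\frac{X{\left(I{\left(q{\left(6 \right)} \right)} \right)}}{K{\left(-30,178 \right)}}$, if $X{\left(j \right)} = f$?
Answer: $- \frac{675 \sqrt{8146}}{16292} \approx -3.7394$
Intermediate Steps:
$q{\left(Z \right)} = Z^{2}$
$I{\left(U \right)} = -4$
$K{\left(S,C \right)} = - \frac{\sqrt{C^{2} + S^{2}}}{3}$ ($K{\left(S,C \right)} = - \frac{\sqrt{S^{2} + C^{2}}}{3} = - \frac{\sqrt{C^{2} + S^{2}}}{3}$)
$f = 225$ ($f = 15^{2} = 225$)
$X{\left(j \right)} = 225$
$\frac{X{\left(I{\left(q{\left(6 \right)} \right)} \right)}}{K{\left(-30,178 \right)}} = \frac{225}{\left(- \frac{1}{3}\right) \sqrt{178^{2} + \left(-30\right)^{2}}} = \frac{225}{\left(- \frac{1}{3}\right) \sqrt{31684 + 900}} = \frac{225}{\left(- \frac{1}{3}\right) \sqrt{32584}} = \frac{225}{\left(- \frac{1}{3}\right) 2 \sqrt{8146}} = \frac{225}{\left(- \frac{2}{3}\right) \sqrt{8146}} = 225 \left(- \frac{3 \sqrt{8146}}{16292}\right) = - \frac{675 \sqrt{8146}}{16292}$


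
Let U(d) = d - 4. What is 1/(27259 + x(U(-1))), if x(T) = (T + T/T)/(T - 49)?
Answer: 27/735995 ≈ 3.6685e-5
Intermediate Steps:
U(d) = -4 + d
x(T) = (1 + T)/(-49 + T) (x(T) = (T + 1)/(-49 + T) = (1 + T)/(-49 + T))
1/(27259 + x(U(-1))) = 1/(27259 + (1 + (-4 - 1))/(-49 + (-4 - 1))) = 1/(27259 + (1 - 5)/(-49 - 5)) = 1/(27259 - 4/(-54)) = 1/(27259 - 1/54*(-4)) = 1/(27259 + 2/27) = 1/(735995/27) = 27/735995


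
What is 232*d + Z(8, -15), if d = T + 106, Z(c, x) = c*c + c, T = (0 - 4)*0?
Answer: 24664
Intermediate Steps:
T = 0 (T = -4*0 = 0)
Z(c, x) = c + c² (Z(c, x) = c² + c = c + c²)
d = 106 (d = 0 + 106 = 106)
232*d + Z(8, -15) = 232*106 + 8*(1 + 8) = 24592 + 8*9 = 24592 + 72 = 24664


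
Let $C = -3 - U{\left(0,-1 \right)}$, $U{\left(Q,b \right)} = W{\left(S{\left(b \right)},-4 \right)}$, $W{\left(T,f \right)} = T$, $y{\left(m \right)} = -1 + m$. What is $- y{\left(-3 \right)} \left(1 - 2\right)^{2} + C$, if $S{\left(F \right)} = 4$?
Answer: $-3$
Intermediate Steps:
$U{\left(Q,b \right)} = 4$
$C = -7$ ($C = -3 - 4 = -7$)
$- y{\left(-3 \right)} \left(1 - 2\right)^{2} + C = - \left(-1 - 3\right) \left(1 - 2\right)^{2} - 7 = - \left(-4\right) \left(-1\right)^{2} - 7 = - \left(-4\right) 1 - 7 = \left(-1\right) \left(-4\right) - 7 = 4 - 7 = -3$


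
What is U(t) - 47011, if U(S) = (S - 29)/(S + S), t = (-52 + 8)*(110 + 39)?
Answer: -616401647/13112 ≈ -47011.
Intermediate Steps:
t = -6556 (t = -44*149 = -6556)
U(S) = (-29 + S)/(2*S) (U(S) = (-29 + S)/((2*S)) = (-29 + S)*(1/(2*S)) = (-29 + S)/(2*S))
U(t) - 47011 = (½)*(-29 - 6556)/(-6556) - 47011 = (½)*(-1/6556)*(-6585) - 47011 = 6585/13112 - 47011 = -616401647/13112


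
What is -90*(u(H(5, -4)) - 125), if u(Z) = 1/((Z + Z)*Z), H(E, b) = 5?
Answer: 56241/5 ≈ 11248.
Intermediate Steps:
u(Z) = 1/(2*Z²) (u(Z) = 1/(((2*Z))*Z) = (1/(2*Z))/Z = 1/(2*Z²))
-90*(u(H(5, -4)) - 125) = -90*((½)/5² - 125) = -90*((½)*(1/25) - 125) = -90*(1/50 - 125) = -90*(-6249/50) = 56241/5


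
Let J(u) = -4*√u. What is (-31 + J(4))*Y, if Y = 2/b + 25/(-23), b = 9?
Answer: 2327/69 ≈ 33.725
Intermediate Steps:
Y = -179/207 (Y = 2/9 + 25/(-23) = 2*(⅑) + 25*(-1/23) = 2/9 - 25/23 = -179/207 ≈ -0.86473)
(-31 + J(4))*Y = (-31 - 4*√4)*(-179/207) = (-31 - 4*2)*(-179/207) = (-31 - 8)*(-179/207) = -39*(-179/207) = 2327/69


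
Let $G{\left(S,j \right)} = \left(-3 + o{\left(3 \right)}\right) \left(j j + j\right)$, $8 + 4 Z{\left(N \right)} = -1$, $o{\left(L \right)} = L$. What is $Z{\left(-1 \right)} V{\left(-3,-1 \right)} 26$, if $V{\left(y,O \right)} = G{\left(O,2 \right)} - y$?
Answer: $- \frac{351}{2} \approx -175.5$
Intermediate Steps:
$Z{\left(N \right)} = - \frac{9}{4}$ ($Z{\left(N \right)} = -2 + \frac{1}{4} \left(-1\right) = -2 - \frac{1}{4} = - \frac{9}{4}$)
$G{\left(S,j \right)} = 0$ ($G{\left(S,j \right)} = \left(-3 + 3\right) \left(j j + j\right) = 0 \left(j^{2} + j\right) = 0 \left(j + j^{2}\right) = 0$)
$V{\left(y,O \right)} = - y$ ($V{\left(y,O \right)} = 0 - y = - y$)
$Z{\left(-1 \right)} V{\left(-3,-1 \right)} 26 = - \frac{9 \left(\left(-1\right) \left(-3\right)\right)}{4} \cdot 26 = \left(- \frac{9}{4}\right) 3 \cdot 26 = \left(- \frac{27}{4}\right) 26 = - \frac{351}{2}$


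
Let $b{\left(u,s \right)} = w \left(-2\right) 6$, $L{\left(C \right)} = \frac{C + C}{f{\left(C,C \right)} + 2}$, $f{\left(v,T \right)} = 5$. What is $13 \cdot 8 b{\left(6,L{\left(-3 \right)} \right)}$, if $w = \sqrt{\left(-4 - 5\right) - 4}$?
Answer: $- 1248 i \sqrt{13} \approx - 4499.7 i$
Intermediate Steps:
$w = i \sqrt{13}$ ($w = \sqrt{-9 - 4} = \sqrt{-13} = i \sqrt{13} \approx 3.6056 i$)
$L{\left(C \right)} = \frac{2 C}{7}$ ($L{\left(C \right)} = \frac{C + C}{5 + 2} = \frac{2 C}{7}$)
$b{\left(u,s \right)} = - 12 i \sqrt{13}$ ($b{\left(u,s \right)} = i \sqrt{13} \left(-2\right) 6 = - 2 i \sqrt{13} \cdot 6 = - 12 i \sqrt{13}$)
$13 \cdot 8 b{\left(6,L{\left(-3 \right)} \right)} = 13 \cdot 8 \left(- 12 i \sqrt{13}\right) = 104 \left(- 12 i \sqrt{13}\right) = - 1248 i \sqrt{13}$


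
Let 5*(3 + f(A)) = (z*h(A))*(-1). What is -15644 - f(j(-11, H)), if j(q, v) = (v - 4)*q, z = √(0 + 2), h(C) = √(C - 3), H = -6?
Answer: -15641 + √214/5 ≈ -15638.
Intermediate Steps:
h(C) = √(-3 + C)
z = √2 ≈ 1.4142
j(q, v) = q*(-4 + v) (j(q, v) = (-4 + v)*q = q*(-4 + v))
f(A) = -3 - √2*√(-3 + A)/5 (f(A) = -3 + ((√2*√(-3 + A))*(-1))/5 = -3 + (-√2*√(-3 + A))/5 = -3 - √2*√(-3 + A)/5)
-15644 - f(j(-11, H)) = -15644 - (-3 - √(-6 + 2*(-11*(-4 - 6)))/5) = -15644 - (-3 - √(-6 + 2*(-11*(-10)))/5) = -15644 - (-3 - √(-6 + 2*110)/5) = -15644 - (-3 - √(-6 + 220)/5) = -15644 - (-3 - √214/5) = -15644 + (3 + √214/5) = -15641 + √214/5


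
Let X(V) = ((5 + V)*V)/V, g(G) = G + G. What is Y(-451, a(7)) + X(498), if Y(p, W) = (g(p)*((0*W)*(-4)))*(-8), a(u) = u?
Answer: 503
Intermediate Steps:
g(G) = 2*G
X(V) = 5 + V (X(V) = (V*(5 + V))/V = 5 + V)
Y(p, W) = 0 (Y(p, W) = ((2*p)*((0*W)*(-4)))*(-8) = ((2*p)*(0*(-4)))*(-8) = ((2*p)*0)*(-8) = 0*(-8) = 0)
Y(-451, a(7)) + X(498) = 0 + (5 + 498) = 0 + 503 = 503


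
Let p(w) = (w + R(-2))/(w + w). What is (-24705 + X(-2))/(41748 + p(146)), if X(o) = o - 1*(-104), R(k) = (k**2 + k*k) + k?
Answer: -1796019/3047642 ≈ -0.58931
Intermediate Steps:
R(k) = k + 2*k**2 (R(k) = (k**2 + k**2) + k = 2*k**2 + k = k + 2*k**2)
p(w) = (6 + w)/(2*w) (p(w) = (w - 2*(1 + 2*(-2)))/(w + w) = (w - 2*(1 - 4))/((2*w)) = (w - 2*(-3))*(1/(2*w)) = (w + 6)*(1/(2*w)) = (6 + w)*(1/(2*w)) = (6 + w)/(2*w))
X(o) = 104 + o (X(o) = o + 104 = 104 + o)
(-24705 + X(-2))/(41748 + p(146)) = (-24705 + (104 - 2))/(41748 + (1/2)*(6 + 146)/146) = (-24705 + 102)/(41748 + (1/2)*(1/146)*152) = -24603/(41748 + 38/73) = -24603/3047642/73 = -24603*73/3047642 = -1796019/3047642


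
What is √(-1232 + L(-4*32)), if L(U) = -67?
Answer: I*√1299 ≈ 36.042*I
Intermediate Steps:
√(-1232 + L(-4*32)) = √(-1232 - 67) = √(-1299) = I*√1299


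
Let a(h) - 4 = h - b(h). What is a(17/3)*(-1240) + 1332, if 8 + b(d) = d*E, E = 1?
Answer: -13548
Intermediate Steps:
b(d) = -8 + d (b(d) = -8 + d*1 = -8 + d)
a(h) = 12 (a(h) = 4 + (h - (-8 + h)) = 4 + (h + (8 - h)) = 4 + 8 = 12)
a(17/3)*(-1240) + 1332 = 12*(-1240) + 1332 = -14880 + 1332 = -13548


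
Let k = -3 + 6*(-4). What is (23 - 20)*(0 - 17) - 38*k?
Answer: 975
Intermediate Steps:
k = -27 (k = -3 - 24 = -27)
(23 - 20)*(0 - 17) - 38*k = (23 - 20)*(0 - 17) - 38*(-27) = 3*(-17) + 1026 = -51 + 1026 = 975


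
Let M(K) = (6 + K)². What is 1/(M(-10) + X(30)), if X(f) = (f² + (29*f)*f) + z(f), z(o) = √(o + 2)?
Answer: 3377/91233028 - √2/182466056 ≈ 3.7007e-5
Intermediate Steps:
z(o) = √(2 + o)
X(f) = √(2 + f) + 30*f² (X(f) = (f² + (29*f)*f) + √(2 + f) = (f² + 29*f²) + √(2 + f) = 30*f² + √(2 + f) = √(2 + f) + 30*f²)
1/(M(-10) + X(30)) = 1/((6 - 10)² + (√(2 + 30) + 30*30²)) = 1/((-4)² + (√32 + 30*900)) = 1/(16 + (4*√2 + 27000)) = 1/(16 + (27000 + 4*√2)) = 1/(27016 + 4*√2)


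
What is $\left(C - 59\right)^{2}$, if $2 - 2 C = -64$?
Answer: $676$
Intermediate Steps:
$C = 33$ ($C = 1 - -32 = 1 + 32 = 33$)
$\left(C - 59\right)^{2} = \left(33 - 59\right)^{2} = \left(-26\right)^{2} = 676$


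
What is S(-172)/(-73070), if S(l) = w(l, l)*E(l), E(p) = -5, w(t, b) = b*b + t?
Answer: 14706/7307 ≈ 2.0126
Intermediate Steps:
w(t, b) = t + b² (w(t, b) = b² + t = t + b²)
S(l) = -5*l - 5*l² (S(l) = (l + l²)*(-5) = -5*l - 5*l²)
S(-172)/(-73070) = (5*(-172)*(-1 - 1*(-172)))/(-73070) = (5*(-172)*(-1 + 172))*(-1/73070) = (5*(-172)*171)*(-1/73070) = -147060*(-1/73070) = 14706/7307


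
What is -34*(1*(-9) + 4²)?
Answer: -238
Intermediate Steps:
-34*(1*(-9) + 4²) = -34*(-9 + 16) = -34*7 = -238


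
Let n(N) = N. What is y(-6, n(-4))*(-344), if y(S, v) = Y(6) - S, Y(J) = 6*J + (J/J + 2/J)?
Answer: -44720/3 ≈ -14907.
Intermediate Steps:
Y(J) = 1 + 2/J + 6*J (Y(J) = 6*J + (1 + 2/J) = 1 + 2/J + 6*J)
y(S, v) = 112/3 - S (y(S, v) = (1 + 2/6 + 6*6) - S = (1 + 2*(⅙) + 36) - S = (1 + ⅓ + 36) - S = 112/3 - S)
y(-6, n(-4))*(-344) = (112/3 - 1*(-6))*(-344) = (112/3 + 6)*(-344) = (130/3)*(-344) = -44720/3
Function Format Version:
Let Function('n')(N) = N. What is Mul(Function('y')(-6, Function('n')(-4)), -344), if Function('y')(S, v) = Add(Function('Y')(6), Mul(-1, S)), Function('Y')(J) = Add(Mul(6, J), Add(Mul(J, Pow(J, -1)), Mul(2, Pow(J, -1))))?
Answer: Rational(-44720, 3) ≈ -14907.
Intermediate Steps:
Function('Y')(J) = Add(1, Mul(2, Pow(J, -1)), Mul(6, J)) (Function('Y')(J) = Add(Mul(6, J), Add(1, Mul(2, Pow(J, -1)))) = Add(1, Mul(2, Pow(J, -1)), Mul(6, J)))
Function('y')(S, v) = Add(Rational(112, 3), Mul(-1, S)) (Function('y')(S, v) = Add(Add(1, Mul(2, Pow(6, -1)), Mul(6, 6)), Mul(-1, S)) = Add(Add(1, Mul(2, Rational(1, 6)), 36), Mul(-1, S)) = Add(Add(1, Rational(1, 3), 36), Mul(-1, S)) = Add(Rational(112, 3), Mul(-1, S)))
Mul(Function('y')(-6, Function('n')(-4)), -344) = Mul(Add(Rational(112, 3), Mul(-1, -6)), -344) = Mul(Add(Rational(112, 3), 6), -344) = Mul(Rational(130, 3), -344) = Rational(-44720, 3)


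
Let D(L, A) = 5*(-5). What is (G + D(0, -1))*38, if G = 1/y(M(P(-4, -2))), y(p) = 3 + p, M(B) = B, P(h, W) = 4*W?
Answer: -4788/5 ≈ -957.60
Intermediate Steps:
D(L, A) = -25
G = -⅕ (G = 1/(3 + 4*(-2)) = 1/(3 - 8) = 1/(-5) = -⅕ ≈ -0.20000)
(G + D(0, -1))*38 = (-⅕ - 25)*38 = -126/5*38 = -4788/5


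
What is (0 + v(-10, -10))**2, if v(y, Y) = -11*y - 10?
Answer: 10000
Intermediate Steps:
v(y, Y) = -10 - 11*y
(0 + v(-10, -10))**2 = (0 + (-10 - 11*(-10)))**2 = (0 + (-10 + 110))**2 = (0 + 100)**2 = 100**2 = 10000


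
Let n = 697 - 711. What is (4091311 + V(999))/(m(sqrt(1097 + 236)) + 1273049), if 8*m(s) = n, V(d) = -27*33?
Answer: 16361680/5092189 ≈ 3.2131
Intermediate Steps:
V(d) = -891
n = -14
m(s) = -7/4 (m(s) = (1/8)*(-14) = -7/4)
(4091311 + V(999))/(m(sqrt(1097 + 236)) + 1273049) = (4091311 - 891)/(-7/4 + 1273049) = 4090420/(5092189/4) = 4090420*(4/5092189) = 16361680/5092189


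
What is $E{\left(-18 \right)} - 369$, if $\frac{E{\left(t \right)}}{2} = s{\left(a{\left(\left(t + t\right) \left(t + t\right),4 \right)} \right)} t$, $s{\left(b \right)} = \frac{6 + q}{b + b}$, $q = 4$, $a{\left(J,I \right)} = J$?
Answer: $- \frac{13289}{36} \approx -369.14$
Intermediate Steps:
$s{\left(b \right)} = \frac{5}{b}$ ($s{\left(b \right)} = \frac{6 + 4}{b + b} = \frac{10}{2 b} = 10 \frac{1}{2 b} = \frac{5}{b}$)
$E{\left(t \right)} = \frac{5}{2 t}$ ($E{\left(t \right)} = 2 \frac{5}{\left(t + t\right) \left(t + t\right)} t = 2 \frac{5}{2 t 2 t} t = 2 \frac{5}{4 t^{2}} t = 2 \frac{5}{4 t} = \frac{5}{2 t}$)
$E{\left(-18 \right)} - 369 = \frac{5}{2 \left(-18\right)} - 369 = \frac{5}{2} \left(- \frac{1}{18}\right) - 369 = - \frac{5}{36} - 369 = - \frac{13289}{36}$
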